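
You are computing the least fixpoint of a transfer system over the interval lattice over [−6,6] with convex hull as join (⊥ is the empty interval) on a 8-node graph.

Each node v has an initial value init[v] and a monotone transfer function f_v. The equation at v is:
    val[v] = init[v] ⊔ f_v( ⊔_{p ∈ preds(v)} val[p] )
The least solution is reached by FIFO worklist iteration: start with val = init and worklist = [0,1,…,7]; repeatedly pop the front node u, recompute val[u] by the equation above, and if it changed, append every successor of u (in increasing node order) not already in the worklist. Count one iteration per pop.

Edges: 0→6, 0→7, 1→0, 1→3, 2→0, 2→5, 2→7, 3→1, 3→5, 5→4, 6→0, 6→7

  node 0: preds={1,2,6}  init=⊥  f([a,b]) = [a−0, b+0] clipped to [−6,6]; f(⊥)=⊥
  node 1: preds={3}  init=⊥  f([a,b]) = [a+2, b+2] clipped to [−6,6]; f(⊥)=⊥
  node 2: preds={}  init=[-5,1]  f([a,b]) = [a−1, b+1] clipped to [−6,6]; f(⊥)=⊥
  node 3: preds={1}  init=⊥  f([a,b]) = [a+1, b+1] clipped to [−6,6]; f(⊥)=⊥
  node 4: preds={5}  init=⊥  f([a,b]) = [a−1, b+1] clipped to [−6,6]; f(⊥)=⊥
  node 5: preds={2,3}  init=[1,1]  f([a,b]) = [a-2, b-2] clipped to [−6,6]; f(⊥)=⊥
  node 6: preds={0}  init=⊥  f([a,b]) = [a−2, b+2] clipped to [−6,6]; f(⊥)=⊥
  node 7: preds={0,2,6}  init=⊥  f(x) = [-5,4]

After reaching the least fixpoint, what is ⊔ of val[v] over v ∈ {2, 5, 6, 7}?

[-6,6]

Worklist (18 pops):
  #1 pop 0: in=[-5,1] → [-5,1] (was ⊥); enqueue []
  #2 pop 1: in=⊥ → ⊥ (no change)
  #3 pop 2: in=⊥ → [-5,1] (no change)
  #4 pop 3: in=⊥ → ⊥ (no change)
  #5 pop 4: in=[1,1] → [0,2] (was ⊥); enqueue []
  #6 pop 5: in=[-5,1] → [-6,1] (was [1,1]); enqueue [4]
  #7 pop 6: in=[-5,1] → [-6,3] (was ⊥); enqueue [0]
  #8 pop 7: in=[-6,3] → [-5,4] (was ⊥); enqueue []
  #9 pop 4: in=[-6,1] → [-6,2] (was [0,2]); enqueue []
  #10 pop 0: in=[-6,3] → [-6,3] (was [-5,1]); enqueue [6,7]
  #11 pop 6: in=[-6,3] → [-6,5] (was [-6,3]); enqueue [0]
  #12 pop 7: in=[-6,5] → [-5,4] (no change)
  #13 pop 0: in=[-6,5] → [-6,5] (was [-6,3]); enqueue [6,7]
  #14 pop 6: in=[-6,5] → [-6,6] (was [-6,5]); enqueue [0]
  #15 pop 7: in=[-6,6] → [-5,4] (no change)
  #16 pop 0: in=[-6,6] → [-6,6] (was [-6,5]); enqueue [6,7]
  #17 pop 6: in=[-6,6] → [-6,6] (no change)
  #18 pop 7: in=[-6,6] → [-5,4] (no change)

Fixpoint:
  val[0] = [-6,6]
  val[1] = ⊥
  val[2] = [-5,1]
  val[3] = ⊥
  val[4] = [-6,2]
  val[5] = [-6,1]
  val[6] = [-6,6]
  val[7] = [-5,4]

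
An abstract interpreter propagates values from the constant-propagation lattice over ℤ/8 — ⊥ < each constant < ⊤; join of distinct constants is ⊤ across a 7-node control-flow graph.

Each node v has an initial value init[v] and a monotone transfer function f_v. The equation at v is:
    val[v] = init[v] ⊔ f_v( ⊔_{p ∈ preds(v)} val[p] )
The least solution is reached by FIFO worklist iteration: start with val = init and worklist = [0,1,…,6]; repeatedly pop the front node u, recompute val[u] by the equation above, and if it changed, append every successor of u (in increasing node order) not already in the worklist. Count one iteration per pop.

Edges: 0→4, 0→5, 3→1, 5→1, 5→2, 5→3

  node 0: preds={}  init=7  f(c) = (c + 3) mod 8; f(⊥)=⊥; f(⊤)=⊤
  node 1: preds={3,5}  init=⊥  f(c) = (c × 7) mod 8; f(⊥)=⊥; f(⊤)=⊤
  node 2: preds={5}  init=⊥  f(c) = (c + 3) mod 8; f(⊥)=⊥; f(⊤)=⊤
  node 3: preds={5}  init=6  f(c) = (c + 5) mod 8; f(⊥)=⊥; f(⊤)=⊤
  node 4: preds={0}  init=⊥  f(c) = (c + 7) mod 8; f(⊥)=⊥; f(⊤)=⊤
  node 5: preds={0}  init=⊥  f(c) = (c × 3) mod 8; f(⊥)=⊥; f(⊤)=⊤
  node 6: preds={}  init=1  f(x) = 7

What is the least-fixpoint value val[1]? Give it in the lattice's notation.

Iteration log — 11 steps:
  step 1. node 0  ⊔preds=⊥  new=7  stable
  step 2. node 1  ⊔preds=6  new=2  old=⊥  +wl: 
  step 3. node 2  ⊔preds=⊥  new=⊥  stable
  step 4. node 3  ⊔preds=⊥  new=6  stable
  step 5. node 4  ⊔preds=7  new=6  old=⊥  +wl: 
  step 6. node 5  ⊔preds=7  new=5  old=⊥  +wl: 1,2,3
  step 7. node 6  ⊔preds=⊥  new=⊤  old=1  +wl: 
  step 8. node 1  ⊔preds=⊤  new=⊤  old=2  +wl: 
  step 9. node 2  ⊔preds=5  new=0  old=⊥  +wl: 
  step 10. node 3  ⊔preds=5  new=⊤  old=6  +wl: 1
  step 11. node 1  ⊔preds=⊤  new=⊤  stable

Least fixpoint reached:
  node 0: 7
  node 1: ⊤
  node 2: 0
  node 3: ⊤
  node 4: 6
  node 5: 5
  node 6: ⊤

⊤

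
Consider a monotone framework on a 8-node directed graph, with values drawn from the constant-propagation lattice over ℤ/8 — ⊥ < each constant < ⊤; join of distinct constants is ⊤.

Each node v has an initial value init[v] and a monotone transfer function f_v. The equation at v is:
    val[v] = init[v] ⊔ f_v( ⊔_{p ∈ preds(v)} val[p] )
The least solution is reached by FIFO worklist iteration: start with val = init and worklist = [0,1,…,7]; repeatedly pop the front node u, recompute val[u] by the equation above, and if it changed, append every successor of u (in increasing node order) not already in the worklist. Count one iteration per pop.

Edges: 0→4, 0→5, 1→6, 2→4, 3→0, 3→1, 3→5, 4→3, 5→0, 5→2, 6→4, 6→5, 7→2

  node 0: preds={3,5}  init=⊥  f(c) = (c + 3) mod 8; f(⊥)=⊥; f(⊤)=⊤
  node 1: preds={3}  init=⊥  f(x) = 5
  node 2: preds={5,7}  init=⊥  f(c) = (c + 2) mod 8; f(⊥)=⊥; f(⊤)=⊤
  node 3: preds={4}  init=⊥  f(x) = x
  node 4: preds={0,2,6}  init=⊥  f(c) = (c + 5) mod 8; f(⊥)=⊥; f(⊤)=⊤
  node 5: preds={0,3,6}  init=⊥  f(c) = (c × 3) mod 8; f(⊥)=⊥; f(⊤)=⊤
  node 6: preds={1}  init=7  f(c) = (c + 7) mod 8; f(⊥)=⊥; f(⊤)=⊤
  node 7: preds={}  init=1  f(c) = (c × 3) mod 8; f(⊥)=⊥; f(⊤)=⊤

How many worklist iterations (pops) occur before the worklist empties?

Iteration log — 16 steps:
  step 1. node 0  ⊔preds=⊥  new=⊥  stable
  step 2. node 1  ⊔preds=⊥  new=5  old=⊥  +wl: 
  step 3. node 2  ⊔preds=1  new=3  old=⊥  +wl: 
  step 4. node 3  ⊔preds=⊥  new=⊥  stable
  step 5. node 4  ⊔preds=⊤  new=⊤  old=⊥  +wl: 3
  step 6. node 5  ⊔preds=7  new=5  old=⊥  +wl: 0,2
  step 7. node 6  ⊔preds=5  new=⊤  old=7  +wl: 4,5
  step 8. node 7  ⊔preds=⊥  new=1  stable
  step 9. node 3  ⊔preds=⊤  new=⊤  old=⊥  +wl: 1
  step 10. node 0  ⊔preds=⊤  new=⊤  old=⊥  +wl: 
  step 11. node 2  ⊔preds=⊤  new=⊤  old=3  +wl: 
  step 12. node 4  ⊔preds=⊤  new=⊤  stable
  step 13. node 5  ⊔preds=⊤  new=⊤  old=5  +wl: 0,2
  step 14. node 1  ⊔preds=⊤  new=5  stable
  step 15. node 0  ⊔preds=⊤  new=⊤  stable
  step 16. node 2  ⊔preds=⊤  new=⊤  stable

Least fixpoint reached:
  node 0: ⊤
  node 1: 5
  node 2: ⊤
  node 3: ⊤
  node 4: ⊤
  node 5: ⊤
  node 6: ⊤
  node 7: 1

16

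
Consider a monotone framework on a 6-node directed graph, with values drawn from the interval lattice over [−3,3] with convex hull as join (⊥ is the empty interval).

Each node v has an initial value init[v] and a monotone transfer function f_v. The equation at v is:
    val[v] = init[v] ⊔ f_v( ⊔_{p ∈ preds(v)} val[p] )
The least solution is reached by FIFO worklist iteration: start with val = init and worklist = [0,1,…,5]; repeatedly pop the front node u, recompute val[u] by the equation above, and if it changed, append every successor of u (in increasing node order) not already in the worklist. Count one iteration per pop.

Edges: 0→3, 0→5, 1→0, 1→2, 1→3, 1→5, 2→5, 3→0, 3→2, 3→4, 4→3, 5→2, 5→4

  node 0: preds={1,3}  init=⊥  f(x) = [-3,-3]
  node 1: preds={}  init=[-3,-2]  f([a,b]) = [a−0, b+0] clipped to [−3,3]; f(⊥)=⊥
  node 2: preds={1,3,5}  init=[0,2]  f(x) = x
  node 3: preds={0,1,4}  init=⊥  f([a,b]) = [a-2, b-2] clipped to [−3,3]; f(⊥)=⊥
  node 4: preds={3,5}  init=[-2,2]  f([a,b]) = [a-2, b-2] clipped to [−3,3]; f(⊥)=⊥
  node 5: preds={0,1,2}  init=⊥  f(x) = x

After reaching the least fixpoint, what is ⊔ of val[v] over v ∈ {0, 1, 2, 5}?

[-3,2]

Iteration log — 10 steps:
  step 1. node 0  ⊔preds=[-3,-2]  new=[-3,-3]  old=⊥  +wl: 
  step 2. node 1  ⊔preds=⊥  new=[-3,-2]  stable
  step 3. node 2  ⊔preds=[-3,-2]  new=[-3,2]  old=[0,2]  +wl: 
  step 4. node 3  ⊔preds=[-3,2]  new=[-3,0]  old=⊥  +wl: 0,2
  step 5. node 4  ⊔preds=[-3,0]  new=[-3,2]  old=[-2,2]  +wl: 3
  step 6. node 5  ⊔preds=[-3,2]  new=[-3,2]  old=⊥  +wl: 4
  step 7. node 0  ⊔preds=[-3,0]  new=[-3,-3]  stable
  step 8. node 2  ⊔preds=[-3,2]  new=[-3,2]  stable
  step 9. node 3  ⊔preds=[-3,2]  new=[-3,0]  stable
  step 10. node 4  ⊔preds=[-3,2]  new=[-3,2]  stable

Least fixpoint reached:
  node 0: [-3,-3]
  node 1: [-3,-2]
  node 2: [-3,2]
  node 3: [-3,0]
  node 4: [-3,2]
  node 5: [-3,2]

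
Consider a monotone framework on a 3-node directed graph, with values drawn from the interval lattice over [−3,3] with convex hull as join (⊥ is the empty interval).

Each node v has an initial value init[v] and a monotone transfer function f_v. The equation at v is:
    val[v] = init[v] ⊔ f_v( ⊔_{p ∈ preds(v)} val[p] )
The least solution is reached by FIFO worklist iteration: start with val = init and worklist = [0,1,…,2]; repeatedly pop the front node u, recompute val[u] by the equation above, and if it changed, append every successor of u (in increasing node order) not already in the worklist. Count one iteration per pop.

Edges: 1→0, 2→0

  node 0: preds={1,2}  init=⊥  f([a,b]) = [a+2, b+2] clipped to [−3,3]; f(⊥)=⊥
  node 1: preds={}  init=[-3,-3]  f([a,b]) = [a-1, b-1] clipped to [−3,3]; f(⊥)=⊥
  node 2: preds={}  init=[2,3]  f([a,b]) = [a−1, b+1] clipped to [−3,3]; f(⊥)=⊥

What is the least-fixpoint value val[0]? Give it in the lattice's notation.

Iteration log — 3 steps:
  step 1. node 0  ⊔preds=[-3,3]  new=[-1,3]  old=⊥  +wl: 
  step 2. node 1  ⊔preds=⊥  new=[-3,-3]  stable
  step 3. node 2  ⊔preds=⊥  new=[2,3]  stable

Least fixpoint reached:
  node 0: [-1,3]
  node 1: [-3,-3]
  node 2: [2,3]

[-1,3]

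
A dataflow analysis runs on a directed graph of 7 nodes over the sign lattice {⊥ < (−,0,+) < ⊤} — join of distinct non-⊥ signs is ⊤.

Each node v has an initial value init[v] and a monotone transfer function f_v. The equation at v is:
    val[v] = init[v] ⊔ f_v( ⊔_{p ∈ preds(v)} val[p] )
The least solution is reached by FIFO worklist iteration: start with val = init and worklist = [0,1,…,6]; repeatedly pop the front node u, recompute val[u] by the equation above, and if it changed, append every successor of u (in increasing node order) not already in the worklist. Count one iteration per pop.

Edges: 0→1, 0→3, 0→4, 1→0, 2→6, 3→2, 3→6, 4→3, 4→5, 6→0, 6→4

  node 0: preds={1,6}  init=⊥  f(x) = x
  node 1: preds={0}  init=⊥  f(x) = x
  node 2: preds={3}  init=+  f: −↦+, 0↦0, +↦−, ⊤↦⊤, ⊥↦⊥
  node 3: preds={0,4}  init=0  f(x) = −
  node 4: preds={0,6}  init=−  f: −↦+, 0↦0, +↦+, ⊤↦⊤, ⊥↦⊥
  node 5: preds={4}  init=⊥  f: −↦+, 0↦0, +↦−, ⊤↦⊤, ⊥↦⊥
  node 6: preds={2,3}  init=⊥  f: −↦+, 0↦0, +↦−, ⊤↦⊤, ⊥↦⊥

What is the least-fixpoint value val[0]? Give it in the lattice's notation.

Worklist (14 pops):
  #1 pop 0: in=⊥ → ⊥ (no change)
  #2 pop 1: in=⊥ → ⊥ (no change)
  #3 pop 2: in=0 → ⊤ (was +); enqueue []
  #4 pop 3: in=− → ⊤ (was 0); enqueue [2]
  #5 pop 4: in=⊥ → − (no change)
  #6 pop 5: in=− → + (was ⊥); enqueue []
  #7 pop 6: in=⊤ → ⊤ (was ⊥); enqueue [0,4]
  #8 pop 2: in=⊤ → ⊤ (no change)
  #9 pop 0: in=⊤ → ⊤ (was ⊥); enqueue [1,3]
  #10 pop 4: in=⊤ → ⊤ (was −); enqueue [5]
  #11 pop 1: in=⊤ → ⊤ (was ⊥); enqueue [0]
  #12 pop 3: in=⊤ → ⊤ (no change)
  #13 pop 5: in=⊤ → ⊤ (was +); enqueue []
  #14 pop 0: in=⊤ → ⊤ (no change)

Fixpoint:
  val[0] = ⊤
  val[1] = ⊤
  val[2] = ⊤
  val[3] = ⊤
  val[4] = ⊤
  val[5] = ⊤
  val[6] = ⊤

⊤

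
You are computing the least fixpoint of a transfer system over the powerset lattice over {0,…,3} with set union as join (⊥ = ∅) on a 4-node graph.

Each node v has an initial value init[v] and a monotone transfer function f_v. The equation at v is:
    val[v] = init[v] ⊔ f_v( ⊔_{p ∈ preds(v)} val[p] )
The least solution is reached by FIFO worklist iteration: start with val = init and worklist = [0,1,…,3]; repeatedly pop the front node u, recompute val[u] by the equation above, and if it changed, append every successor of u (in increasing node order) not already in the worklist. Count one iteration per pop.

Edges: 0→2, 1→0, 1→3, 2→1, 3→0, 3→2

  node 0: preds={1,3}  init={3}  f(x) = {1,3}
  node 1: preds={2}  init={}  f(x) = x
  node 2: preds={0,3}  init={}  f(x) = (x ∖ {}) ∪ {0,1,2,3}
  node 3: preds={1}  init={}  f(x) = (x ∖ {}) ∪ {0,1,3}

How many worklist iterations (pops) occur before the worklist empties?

Worklist (10 pops):
  #1 pop 0: in={} → {1,3} (was {3}); enqueue []
  #2 pop 1: in={} → {} (no change)
  #3 pop 2: in={1,3} → {0,1,2,3} (was {}); enqueue [1]
  #4 pop 3: in={} → {0,1,3} (was {}); enqueue [0,2]
  #5 pop 1: in={0,1,2,3} → {0,1,2,3} (was {}); enqueue [3]
  #6 pop 0: in={0,1,2,3} → {1,3} (no change)
  #7 pop 2: in={0,1,3} → {0,1,2,3} (no change)
  #8 pop 3: in={0,1,2,3} → {0,1,2,3} (was {0,1,3}); enqueue [0,2]
  #9 pop 0: in={0,1,2,3} → {1,3} (no change)
  #10 pop 2: in={0,1,2,3} → {0,1,2,3} (no change)

Fixpoint:
  val[0] = {1,3}
  val[1] = {0,1,2,3}
  val[2] = {0,1,2,3}
  val[3] = {0,1,2,3}

10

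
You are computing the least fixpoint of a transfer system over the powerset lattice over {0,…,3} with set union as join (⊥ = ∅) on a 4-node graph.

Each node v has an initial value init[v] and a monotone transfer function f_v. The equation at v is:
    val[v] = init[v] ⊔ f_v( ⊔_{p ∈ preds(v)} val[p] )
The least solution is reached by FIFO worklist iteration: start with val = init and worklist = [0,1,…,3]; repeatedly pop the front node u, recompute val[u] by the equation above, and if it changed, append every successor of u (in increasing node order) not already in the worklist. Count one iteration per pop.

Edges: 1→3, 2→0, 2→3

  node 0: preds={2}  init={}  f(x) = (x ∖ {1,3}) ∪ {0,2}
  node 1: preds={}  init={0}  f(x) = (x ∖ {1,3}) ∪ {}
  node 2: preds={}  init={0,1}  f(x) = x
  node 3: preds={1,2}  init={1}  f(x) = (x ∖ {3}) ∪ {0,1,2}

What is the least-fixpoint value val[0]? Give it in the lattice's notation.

{0,2}

Worklist (4 pops):
  #1 pop 0: in={0,1} → {0,2} (was {}); enqueue []
  #2 pop 1: in={} → {0} (no change)
  #3 pop 2: in={} → {0,1} (no change)
  #4 pop 3: in={0,1} → {0,1,2} (was {1}); enqueue []

Fixpoint:
  val[0] = {0,2}
  val[1] = {0}
  val[2] = {0,1}
  val[3] = {0,1,2}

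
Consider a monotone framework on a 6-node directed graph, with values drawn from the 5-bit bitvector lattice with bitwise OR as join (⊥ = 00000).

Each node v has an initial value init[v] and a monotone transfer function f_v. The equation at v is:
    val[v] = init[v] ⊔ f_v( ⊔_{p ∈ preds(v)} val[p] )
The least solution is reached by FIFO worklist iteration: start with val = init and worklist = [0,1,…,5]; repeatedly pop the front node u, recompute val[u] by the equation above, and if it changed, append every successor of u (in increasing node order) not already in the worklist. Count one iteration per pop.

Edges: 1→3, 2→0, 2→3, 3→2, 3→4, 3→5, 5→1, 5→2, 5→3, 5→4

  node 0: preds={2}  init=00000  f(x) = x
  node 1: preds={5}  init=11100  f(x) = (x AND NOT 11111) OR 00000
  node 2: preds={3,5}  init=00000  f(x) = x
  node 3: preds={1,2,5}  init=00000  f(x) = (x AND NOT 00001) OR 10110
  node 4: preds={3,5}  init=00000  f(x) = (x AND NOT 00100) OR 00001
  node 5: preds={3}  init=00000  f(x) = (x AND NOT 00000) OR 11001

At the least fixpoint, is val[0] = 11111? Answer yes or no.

Iteration log — 11 steps:
  step 1. node 0  ⊔preds=00000  new=00000  stable
  step 2. node 1  ⊔preds=00000  new=11100  stable
  step 3. node 2  ⊔preds=00000  new=00000  stable
  step 4. node 3  ⊔preds=11100  new=11110  old=00000  +wl: 2
  step 5. node 4  ⊔preds=11110  new=11011  old=00000  +wl: 
  step 6. node 5  ⊔preds=11110  new=11111  old=00000  +wl: 1,3,4
  step 7. node 2  ⊔preds=11111  new=11111  old=00000  +wl: 0
  step 8. node 1  ⊔preds=11111  new=11100  stable
  step 9. node 3  ⊔preds=11111  new=11110  stable
  step 10. node 4  ⊔preds=11111  new=11011  stable
  step 11. node 0  ⊔preds=11111  new=11111  old=00000  +wl: 

Least fixpoint reached:
  node 0: 11111
  node 1: 11100
  node 2: 11111
  node 3: 11110
  node 4: 11011
  node 5: 11111

yes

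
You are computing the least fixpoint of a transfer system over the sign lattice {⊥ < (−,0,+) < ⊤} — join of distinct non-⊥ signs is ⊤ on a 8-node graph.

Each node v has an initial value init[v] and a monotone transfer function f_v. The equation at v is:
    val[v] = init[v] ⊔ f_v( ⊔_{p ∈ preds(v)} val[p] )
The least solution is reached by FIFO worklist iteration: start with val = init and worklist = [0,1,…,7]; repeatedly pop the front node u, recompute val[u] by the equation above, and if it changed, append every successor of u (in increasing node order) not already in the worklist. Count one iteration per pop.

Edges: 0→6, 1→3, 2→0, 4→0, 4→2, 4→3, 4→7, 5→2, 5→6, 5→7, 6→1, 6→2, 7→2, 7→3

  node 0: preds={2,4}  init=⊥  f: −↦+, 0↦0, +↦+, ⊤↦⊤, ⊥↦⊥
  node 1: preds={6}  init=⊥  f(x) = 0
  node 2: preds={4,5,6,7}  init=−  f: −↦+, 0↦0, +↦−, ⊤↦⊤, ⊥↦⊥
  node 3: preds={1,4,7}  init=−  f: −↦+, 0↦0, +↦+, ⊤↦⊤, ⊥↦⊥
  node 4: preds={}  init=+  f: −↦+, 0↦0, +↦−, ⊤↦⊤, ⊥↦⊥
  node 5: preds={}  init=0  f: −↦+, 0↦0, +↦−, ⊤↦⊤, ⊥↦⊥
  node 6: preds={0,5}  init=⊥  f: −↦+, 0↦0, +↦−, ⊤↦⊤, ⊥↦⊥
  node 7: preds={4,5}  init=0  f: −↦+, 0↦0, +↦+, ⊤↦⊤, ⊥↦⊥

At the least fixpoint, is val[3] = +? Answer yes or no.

no

Iteration log — 12 steps:
  step 1. node 0  ⊔preds=⊤  new=⊤  old=⊥  +wl: 
  step 2. node 1  ⊔preds=⊥  new=0  old=⊥  +wl: 
  step 3. node 2  ⊔preds=⊤  new=⊤  old=−  +wl: 0
  step 4. node 3  ⊔preds=⊤  new=⊤  old=−  +wl: 
  step 5. node 4  ⊔preds=⊥  new=+  stable
  step 6. node 5  ⊔preds=⊥  new=0  stable
  step 7. node 6  ⊔preds=⊤  new=⊤  old=⊥  +wl: 1,2
  step 8. node 7  ⊔preds=⊤  new=⊤  old=0  +wl: 3
  step 9. node 0  ⊔preds=⊤  new=⊤  stable
  step 10. node 1  ⊔preds=⊤  new=0  stable
  step 11. node 2  ⊔preds=⊤  new=⊤  stable
  step 12. node 3  ⊔preds=⊤  new=⊤  stable

Least fixpoint reached:
  node 0: ⊤
  node 1: 0
  node 2: ⊤
  node 3: ⊤
  node 4: +
  node 5: 0
  node 6: ⊤
  node 7: ⊤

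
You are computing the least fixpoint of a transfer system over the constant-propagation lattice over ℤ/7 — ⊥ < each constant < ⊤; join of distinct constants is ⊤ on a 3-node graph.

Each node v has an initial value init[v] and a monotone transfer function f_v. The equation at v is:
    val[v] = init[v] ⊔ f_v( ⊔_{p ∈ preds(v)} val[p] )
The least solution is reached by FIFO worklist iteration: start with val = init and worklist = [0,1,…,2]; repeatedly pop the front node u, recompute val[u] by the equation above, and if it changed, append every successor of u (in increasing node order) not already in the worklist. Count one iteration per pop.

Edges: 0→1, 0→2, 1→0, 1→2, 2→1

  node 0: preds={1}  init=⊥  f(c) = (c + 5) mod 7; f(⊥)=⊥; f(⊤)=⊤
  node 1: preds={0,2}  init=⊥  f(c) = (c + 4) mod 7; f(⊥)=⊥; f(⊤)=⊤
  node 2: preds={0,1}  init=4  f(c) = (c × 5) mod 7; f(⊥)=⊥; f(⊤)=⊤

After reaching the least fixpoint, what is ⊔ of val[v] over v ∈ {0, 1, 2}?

⊤

Worklist (9 pops):
  #1 pop 0: in=⊥ → ⊥ (no change)
  #2 pop 1: in=4 → 1 (was ⊥); enqueue [0]
  #3 pop 2: in=1 → ⊤ (was 4); enqueue [1]
  #4 pop 0: in=1 → 6 (was ⊥); enqueue [2]
  #5 pop 1: in=⊤ → ⊤ (was 1); enqueue [0]
  #6 pop 2: in=⊤ → ⊤ (no change)
  #7 pop 0: in=⊤ → ⊤ (was 6); enqueue [1,2]
  #8 pop 1: in=⊤ → ⊤ (no change)
  #9 pop 2: in=⊤ → ⊤ (no change)

Fixpoint:
  val[0] = ⊤
  val[1] = ⊤
  val[2] = ⊤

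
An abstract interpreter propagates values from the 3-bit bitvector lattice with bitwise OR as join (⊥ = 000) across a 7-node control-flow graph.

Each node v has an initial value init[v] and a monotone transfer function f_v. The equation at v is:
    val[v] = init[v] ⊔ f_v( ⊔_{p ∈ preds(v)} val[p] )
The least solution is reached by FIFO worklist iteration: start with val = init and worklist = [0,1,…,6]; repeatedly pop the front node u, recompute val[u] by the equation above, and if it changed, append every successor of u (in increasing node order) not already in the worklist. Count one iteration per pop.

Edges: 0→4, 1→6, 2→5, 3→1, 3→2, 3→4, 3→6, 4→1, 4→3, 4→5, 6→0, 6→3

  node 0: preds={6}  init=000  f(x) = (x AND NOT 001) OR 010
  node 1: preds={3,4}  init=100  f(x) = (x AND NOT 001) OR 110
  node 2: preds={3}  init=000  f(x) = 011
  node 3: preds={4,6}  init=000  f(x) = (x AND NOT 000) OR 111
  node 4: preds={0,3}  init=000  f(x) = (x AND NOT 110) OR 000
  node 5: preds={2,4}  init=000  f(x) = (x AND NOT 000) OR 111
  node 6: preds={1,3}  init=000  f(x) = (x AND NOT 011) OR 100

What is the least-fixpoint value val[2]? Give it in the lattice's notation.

011

Iteration log — 12 steps:
  step 1. node 0  ⊔preds=000  new=010  old=000  +wl: 
  step 2. node 1  ⊔preds=000  new=110  old=100  +wl: 
  step 3. node 2  ⊔preds=000  new=011  old=000  +wl: 
  step 4. node 3  ⊔preds=000  new=111  old=000  +wl: 1,2
  step 5. node 4  ⊔preds=111  new=001  old=000  +wl: 3
  step 6. node 5  ⊔preds=011  new=111  old=000  +wl: 
  step 7. node 6  ⊔preds=111  new=100  old=000  +wl: 0
  step 8. node 1  ⊔preds=111  new=110  stable
  step 9. node 2  ⊔preds=111  new=011  stable
  step 10. node 3  ⊔preds=101  new=111  stable
  step 11. node 0  ⊔preds=100  new=110  old=010  +wl: 4
  step 12. node 4  ⊔preds=111  new=001  stable

Least fixpoint reached:
  node 0: 110
  node 1: 110
  node 2: 011
  node 3: 111
  node 4: 001
  node 5: 111
  node 6: 100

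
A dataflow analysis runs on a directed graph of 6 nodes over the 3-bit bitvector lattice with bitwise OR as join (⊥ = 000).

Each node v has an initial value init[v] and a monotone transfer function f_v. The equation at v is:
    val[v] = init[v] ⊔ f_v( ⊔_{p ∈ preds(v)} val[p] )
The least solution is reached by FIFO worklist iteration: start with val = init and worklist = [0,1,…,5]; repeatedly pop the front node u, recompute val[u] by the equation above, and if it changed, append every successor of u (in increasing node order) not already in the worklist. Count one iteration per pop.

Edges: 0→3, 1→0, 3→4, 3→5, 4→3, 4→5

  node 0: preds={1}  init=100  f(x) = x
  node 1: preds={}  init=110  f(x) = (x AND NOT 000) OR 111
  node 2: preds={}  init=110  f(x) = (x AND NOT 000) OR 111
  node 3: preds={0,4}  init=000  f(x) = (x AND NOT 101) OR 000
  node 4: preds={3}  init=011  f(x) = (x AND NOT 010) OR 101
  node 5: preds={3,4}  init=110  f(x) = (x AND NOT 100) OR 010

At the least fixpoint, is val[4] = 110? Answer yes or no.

no

Iteration log — 8 steps:
  step 1. node 0  ⊔preds=110  new=110  old=100  +wl: 
  step 2. node 1  ⊔preds=000  new=111  old=110  +wl: 0
  step 3. node 2  ⊔preds=000  new=111  old=110  +wl: 
  step 4. node 3  ⊔preds=111  new=010  old=000  +wl: 
  step 5. node 4  ⊔preds=010  new=111  old=011  +wl: 3
  step 6. node 5  ⊔preds=111  new=111  old=110  +wl: 
  step 7. node 0  ⊔preds=111  new=111  old=110  +wl: 
  step 8. node 3  ⊔preds=111  new=010  stable

Least fixpoint reached:
  node 0: 111
  node 1: 111
  node 2: 111
  node 3: 010
  node 4: 111
  node 5: 111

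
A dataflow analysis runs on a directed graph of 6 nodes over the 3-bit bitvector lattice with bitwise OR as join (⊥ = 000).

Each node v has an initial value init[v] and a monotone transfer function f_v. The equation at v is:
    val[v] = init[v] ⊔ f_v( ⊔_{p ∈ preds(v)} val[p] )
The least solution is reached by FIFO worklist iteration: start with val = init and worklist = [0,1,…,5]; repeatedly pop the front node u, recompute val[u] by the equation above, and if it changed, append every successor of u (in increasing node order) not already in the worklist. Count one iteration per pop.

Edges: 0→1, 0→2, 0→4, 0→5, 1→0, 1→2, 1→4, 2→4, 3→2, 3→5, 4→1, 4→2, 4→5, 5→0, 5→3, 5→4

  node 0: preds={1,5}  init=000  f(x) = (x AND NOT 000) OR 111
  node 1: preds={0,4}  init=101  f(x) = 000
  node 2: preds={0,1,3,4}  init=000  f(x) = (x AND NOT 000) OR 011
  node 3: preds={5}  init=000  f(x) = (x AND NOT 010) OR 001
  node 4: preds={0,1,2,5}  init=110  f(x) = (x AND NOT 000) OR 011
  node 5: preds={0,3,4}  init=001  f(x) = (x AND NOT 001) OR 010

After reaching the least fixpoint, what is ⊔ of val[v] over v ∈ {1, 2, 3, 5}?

Iteration log — 13 steps:
  step 1. node 0  ⊔preds=101  new=111  old=000  +wl: 
  step 2. node 1  ⊔preds=111  new=101  stable
  step 3. node 2  ⊔preds=111  new=111  old=000  +wl: 
  step 4. node 3  ⊔preds=001  new=001  old=000  +wl: 2
  step 5. node 4  ⊔preds=111  new=111  old=110  +wl: 1
  step 6. node 5  ⊔preds=111  new=111  old=001  +wl: 0,3,4
  step 7. node 2  ⊔preds=111  new=111  stable
  step 8. node 1  ⊔preds=111  new=101  stable
  step 9. node 0  ⊔preds=111  new=111  stable
  step 10. node 3  ⊔preds=111  new=101  old=001  +wl: 2,5
  step 11. node 4  ⊔preds=111  new=111  stable
  step 12. node 2  ⊔preds=111  new=111  stable
  step 13. node 5  ⊔preds=111  new=111  stable

Least fixpoint reached:
  node 0: 111
  node 1: 101
  node 2: 111
  node 3: 101
  node 4: 111
  node 5: 111

111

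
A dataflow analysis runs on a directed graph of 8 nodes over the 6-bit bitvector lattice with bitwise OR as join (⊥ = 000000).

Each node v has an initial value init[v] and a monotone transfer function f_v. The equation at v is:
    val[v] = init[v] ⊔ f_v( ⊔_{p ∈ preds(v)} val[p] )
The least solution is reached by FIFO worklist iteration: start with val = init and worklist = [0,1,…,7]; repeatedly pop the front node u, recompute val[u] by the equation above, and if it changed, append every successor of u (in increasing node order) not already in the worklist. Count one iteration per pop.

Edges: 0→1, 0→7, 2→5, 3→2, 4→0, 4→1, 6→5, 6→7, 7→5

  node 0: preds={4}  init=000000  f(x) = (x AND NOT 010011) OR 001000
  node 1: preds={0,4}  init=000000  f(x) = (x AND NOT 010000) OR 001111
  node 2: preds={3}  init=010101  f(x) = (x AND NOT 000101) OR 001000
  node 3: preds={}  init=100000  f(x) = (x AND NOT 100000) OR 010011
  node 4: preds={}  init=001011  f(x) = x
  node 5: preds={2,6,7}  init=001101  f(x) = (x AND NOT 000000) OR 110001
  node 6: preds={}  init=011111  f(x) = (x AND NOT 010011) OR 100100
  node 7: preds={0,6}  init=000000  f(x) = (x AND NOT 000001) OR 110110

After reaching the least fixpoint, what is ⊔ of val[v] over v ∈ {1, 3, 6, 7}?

Iteration log — 10 steps:
  step 1. node 0  ⊔preds=001011  new=001000  old=000000  +wl: 
  step 2. node 1  ⊔preds=001011  new=001111  old=000000  +wl: 
  step 3. node 2  ⊔preds=100000  new=111101  old=010101  +wl: 
  step 4. node 3  ⊔preds=000000  new=110011  old=100000  +wl: 2
  step 5. node 4  ⊔preds=000000  new=001011  stable
  step 6. node 5  ⊔preds=111111  new=111111  old=001101  +wl: 
  step 7. node 6  ⊔preds=000000  new=111111  old=011111  +wl: 5
  step 8. node 7  ⊔preds=111111  new=111110  old=000000  +wl: 
  step 9. node 2  ⊔preds=110011  new=111111  old=111101  +wl: 
  step 10. node 5  ⊔preds=111111  new=111111  stable

Least fixpoint reached:
  node 0: 001000
  node 1: 001111
  node 2: 111111
  node 3: 110011
  node 4: 001011
  node 5: 111111
  node 6: 111111
  node 7: 111110

111111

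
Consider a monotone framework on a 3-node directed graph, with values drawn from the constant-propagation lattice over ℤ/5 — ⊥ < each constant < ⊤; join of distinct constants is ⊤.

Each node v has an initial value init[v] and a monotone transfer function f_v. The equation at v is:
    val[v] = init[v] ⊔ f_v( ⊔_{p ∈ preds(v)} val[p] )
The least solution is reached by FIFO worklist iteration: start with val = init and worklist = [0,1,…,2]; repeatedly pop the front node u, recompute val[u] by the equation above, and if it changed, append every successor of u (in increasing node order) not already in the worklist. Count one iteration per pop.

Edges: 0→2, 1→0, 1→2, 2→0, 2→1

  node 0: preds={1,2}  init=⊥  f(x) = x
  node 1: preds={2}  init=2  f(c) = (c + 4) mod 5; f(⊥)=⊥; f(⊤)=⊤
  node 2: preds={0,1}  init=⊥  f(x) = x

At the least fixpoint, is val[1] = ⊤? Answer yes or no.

yes

Trace (9 dequeues):
  [1] u=0 | in 2 | out 2 | prev ⊥ | push {}
  [2] u=1 | in ⊥ | out 2 | ==
  [3] u=2 | in 2 | out 2 | prev ⊥ | push {0,1}
  [4] u=0 | in 2 | out 2 | ==
  [5] u=1 | in 2 | out ⊤ | prev 2 | push {0,2}
  [6] u=0 | in ⊤ | out ⊤ | prev 2 | push {}
  [7] u=2 | in ⊤ | out ⊤ | prev 2 | push {0,1}
  [8] u=0 | in ⊤ | out ⊤ | ==
  [9] u=1 | in ⊤ | out ⊤ | ==

Converged values:
  [0] ⊤
  [1] ⊤
  [2] ⊤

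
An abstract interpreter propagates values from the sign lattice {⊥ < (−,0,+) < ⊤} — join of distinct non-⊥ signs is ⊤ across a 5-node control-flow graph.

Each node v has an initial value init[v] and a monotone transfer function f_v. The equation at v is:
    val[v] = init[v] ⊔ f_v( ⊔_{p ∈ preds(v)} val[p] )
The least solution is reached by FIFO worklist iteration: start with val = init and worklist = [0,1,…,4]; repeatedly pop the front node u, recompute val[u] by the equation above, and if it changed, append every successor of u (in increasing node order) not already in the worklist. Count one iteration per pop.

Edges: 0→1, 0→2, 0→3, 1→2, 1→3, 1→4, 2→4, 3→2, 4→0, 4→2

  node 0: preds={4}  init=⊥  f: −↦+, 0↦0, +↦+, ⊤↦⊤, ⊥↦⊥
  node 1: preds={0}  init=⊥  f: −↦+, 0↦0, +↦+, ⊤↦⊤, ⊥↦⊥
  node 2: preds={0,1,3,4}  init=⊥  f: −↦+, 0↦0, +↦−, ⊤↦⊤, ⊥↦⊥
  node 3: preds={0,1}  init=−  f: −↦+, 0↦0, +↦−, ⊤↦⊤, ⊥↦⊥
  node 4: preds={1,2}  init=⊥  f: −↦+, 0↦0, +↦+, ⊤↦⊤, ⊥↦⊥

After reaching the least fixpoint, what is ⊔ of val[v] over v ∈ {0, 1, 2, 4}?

Iteration log — 17 steps:
  step 1. node 0  ⊔preds=⊥  new=⊥  stable
  step 2. node 1  ⊔preds=⊥  new=⊥  stable
  step 3. node 2  ⊔preds=−  new=+  old=⊥  +wl: 
  step 4. node 3  ⊔preds=⊥  new=−  stable
  step 5. node 4  ⊔preds=+  new=+  old=⊥  +wl: 0,2
  step 6. node 0  ⊔preds=+  new=+  old=⊥  +wl: 1,3
  step 7. node 2  ⊔preds=⊤  new=⊤  old=+  +wl: 4
  step 8. node 1  ⊔preds=+  new=+  old=⊥  +wl: 2
  step 9. node 3  ⊔preds=+  new=−  stable
  step 10. node 4  ⊔preds=⊤  new=⊤  old=+  +wl: 0
  step 11. node 2  ⊔preds=⊤  new=⊤  stable
  step 12. node 0  ⊔preds=⊤  new=⊤  old=+  +wl: 1,2,3
  step 13. node 1  ⊔preds=⊤  new=⊤  old=+  +wl: 4
  step 14. node 2  ⊔preds=⊤  new=⊤  stable
  step 15. node 3  ⊔preds=⊤  new=⊤  old=−  +wl: 2
  step 16. node 4  ⊔preds=⊤  new=⊤  stable
  step 17. node 2  ⊔preds=⊤  new=⊤  stable

Least fixpoint reached:
  node 0: ⊤
  node 1: ⊤
  node 2: ⊤
  node 3: ⊤
  node 4: ⊤

⊤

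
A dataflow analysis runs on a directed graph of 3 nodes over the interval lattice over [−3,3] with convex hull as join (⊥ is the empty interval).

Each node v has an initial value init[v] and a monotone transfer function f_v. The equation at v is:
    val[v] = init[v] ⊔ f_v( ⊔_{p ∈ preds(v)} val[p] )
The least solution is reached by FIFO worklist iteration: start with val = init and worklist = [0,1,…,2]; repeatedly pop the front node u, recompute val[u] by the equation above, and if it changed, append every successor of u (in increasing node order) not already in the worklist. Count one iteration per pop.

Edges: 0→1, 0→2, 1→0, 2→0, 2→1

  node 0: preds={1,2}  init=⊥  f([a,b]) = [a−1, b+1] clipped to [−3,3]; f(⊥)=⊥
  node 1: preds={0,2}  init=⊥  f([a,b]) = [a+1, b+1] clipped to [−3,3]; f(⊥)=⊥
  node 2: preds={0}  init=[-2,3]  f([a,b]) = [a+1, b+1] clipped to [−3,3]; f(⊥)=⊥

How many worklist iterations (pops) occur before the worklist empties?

Trace (4 dequeues):
  [1] u=0 | in [-2,3] | out [-3,3] | prev ⊥ | push {}
  [2] u=1 | in [-3,3] | out [-2,3] | prev ⊥ | push {0}
  [3] u=2 | in [-3,3] | out [-2,3] | ==
  [4] u=0 | in [-2,3] | out [-3,3] | ==

Converged values:
  [0] [-3,3]
  [1] [-2,3]
  [2] [-2,3]

4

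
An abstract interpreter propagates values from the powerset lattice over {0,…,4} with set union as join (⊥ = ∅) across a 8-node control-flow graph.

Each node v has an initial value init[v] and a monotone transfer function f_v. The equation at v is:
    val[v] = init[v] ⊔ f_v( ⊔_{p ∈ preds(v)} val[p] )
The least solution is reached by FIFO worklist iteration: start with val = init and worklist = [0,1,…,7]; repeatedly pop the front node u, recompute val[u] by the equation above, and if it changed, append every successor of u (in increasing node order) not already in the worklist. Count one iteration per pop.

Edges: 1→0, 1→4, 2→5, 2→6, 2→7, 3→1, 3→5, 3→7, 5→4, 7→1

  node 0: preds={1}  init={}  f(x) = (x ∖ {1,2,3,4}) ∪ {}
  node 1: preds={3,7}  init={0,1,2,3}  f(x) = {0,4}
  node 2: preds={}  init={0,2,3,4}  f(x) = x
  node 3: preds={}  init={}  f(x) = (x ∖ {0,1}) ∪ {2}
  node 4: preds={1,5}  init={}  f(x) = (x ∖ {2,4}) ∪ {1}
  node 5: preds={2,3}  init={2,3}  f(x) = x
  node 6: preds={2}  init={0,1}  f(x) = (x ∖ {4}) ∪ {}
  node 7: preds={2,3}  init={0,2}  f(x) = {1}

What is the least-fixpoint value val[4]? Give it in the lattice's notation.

Worklist (11 pops):
  #1 pop 0: in={0,1,2,3} → {0} (was {}); enqueue []
  #2 pop 1: in={0,2} → {0,1,2,3,4} (was {0,1,2,3}); enqueue [0]
  #3 pop 2: in={} → {0,2,3,4} (no change)
  #4 pop 3: in={} → {2} (was {}); enqueue [1]
  #5 pop 4: in={0,1,2,3,4} → {0,1,3} (was {}); enqueue []
  #6 pop 5: in={0,2,3,4} → {0,2,3,4} (was {2,3}); enqueue [4]
  #7 pop 6: in={0,2,3,4} → {0,1,2,3} (was {0,1}); enqueue []
  #8 pop 7: in={0,2,3,4} → {0,1,2} (was {0,2}); enqueue []
  #9 pop 0: in={0,1,2,3,4} → {0} (no change)
  #10 pop 1: in={0,1,2} → {0,1,2,3,4} (no change)
  #11 pop 4: in={0,1,2,3,4} → {0,1,3} (no change)

Fixpoint:
  val[0] = {0}
  val[1] = {0,1,2,3,4}
  val[2] = {0,2,3,4}
  val[3] = {2}
  val[4] = {0,1,3}
  val[5] = {0,2,3,4}
  val[6] = {0,1,2,3}
  val[7] = {0,1,2}

{0,1,3}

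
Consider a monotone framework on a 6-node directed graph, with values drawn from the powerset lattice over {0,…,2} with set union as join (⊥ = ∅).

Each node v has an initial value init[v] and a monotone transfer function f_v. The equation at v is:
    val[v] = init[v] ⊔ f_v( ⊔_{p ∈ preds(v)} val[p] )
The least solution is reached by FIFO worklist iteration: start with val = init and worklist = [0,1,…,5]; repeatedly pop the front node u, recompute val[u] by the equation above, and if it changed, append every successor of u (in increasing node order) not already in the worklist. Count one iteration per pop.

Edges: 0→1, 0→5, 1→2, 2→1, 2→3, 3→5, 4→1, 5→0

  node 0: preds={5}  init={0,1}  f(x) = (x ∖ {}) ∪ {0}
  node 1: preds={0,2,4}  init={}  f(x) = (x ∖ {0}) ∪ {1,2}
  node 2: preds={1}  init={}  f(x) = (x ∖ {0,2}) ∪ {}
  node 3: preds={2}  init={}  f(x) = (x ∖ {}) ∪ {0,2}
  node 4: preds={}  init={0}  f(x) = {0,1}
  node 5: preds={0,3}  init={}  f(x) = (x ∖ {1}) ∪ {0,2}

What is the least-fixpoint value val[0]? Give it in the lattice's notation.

Iteration log — 10 steps:
  step 1. node 0  ⊔preds={}  new={0,1}  stable
  step 2. node 1  ⊔preds={0,1}  new={1,2}  old={}  +wl: 
  step 3. node 2  ⊔preds={1,2}  new={1}  old={}  +wl: 1
  step 4. node 3  ⊔preds={1}  new={0,1,2}  old={}  +wl: 
  step 5. node 4  ⊔preds={}  new={0,1}  old={0}  +wl: 
  step 6. node 5  ⊔preds={0,1,2}  new={0,2}  old={}  +wl: 0
  step 7. node 1  ⊔preds={0,1}  new={1,2}  stable
  step 8. node 0  ⊔preds={0,2}  new={0,1,2}  old={0,1}  +wl: 1,5
  step 9. node 1  ⊔preds={0,1,2}  new={1,2}  stable
  step 10. node 5  ⊔preds={0,1,2}  new={0,2}  stable

Least fixpoint reached:
  node 0: {0,1,2}
  node 1: {1,2}
  node 2: {1}
  node 3: {0,1,2}
  node 4: {0,1}
  node 5: {0,2}

{0,1,2}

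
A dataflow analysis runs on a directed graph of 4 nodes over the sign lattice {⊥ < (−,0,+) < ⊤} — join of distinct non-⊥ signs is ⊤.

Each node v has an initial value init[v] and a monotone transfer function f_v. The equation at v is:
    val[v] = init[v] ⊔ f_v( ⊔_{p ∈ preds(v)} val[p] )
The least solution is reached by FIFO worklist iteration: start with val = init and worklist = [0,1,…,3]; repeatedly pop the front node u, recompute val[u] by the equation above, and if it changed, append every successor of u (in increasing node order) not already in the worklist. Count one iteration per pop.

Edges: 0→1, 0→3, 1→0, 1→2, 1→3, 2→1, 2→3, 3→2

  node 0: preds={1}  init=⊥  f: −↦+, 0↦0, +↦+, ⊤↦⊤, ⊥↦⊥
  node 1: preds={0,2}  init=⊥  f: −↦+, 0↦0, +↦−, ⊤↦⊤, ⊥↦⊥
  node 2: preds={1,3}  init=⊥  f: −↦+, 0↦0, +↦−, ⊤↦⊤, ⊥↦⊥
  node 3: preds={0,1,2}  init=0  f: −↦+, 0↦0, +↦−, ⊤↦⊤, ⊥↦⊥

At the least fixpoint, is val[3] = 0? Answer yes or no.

yes

Trace (9 dequeues):
  [1] u=0 | in ⊥ | out ⊥ | ==
  [2] u=1 | in ⊥ | out ⊥ | ==
  [3] u=2 | in 0 | out 0 | prev ⊥ | push {1}
  [4] u=3 | in 0 | out 0 | ==
  [5] u=1 | in 0 | out 0 | prev ⊥ | push {0,2,3}
  [6] u=0 | in 0 | out 0 | prev ⊥ | push {1}
  [7] u=2 | in 0 | out 0 | ==
  [8] u=3 | in 0 | out 0 | ==
  [9] u=1 | in 0 | out 0 | ==

Converged values:
  [0] 0
  [1] 0
  [2] 0
  [3] 0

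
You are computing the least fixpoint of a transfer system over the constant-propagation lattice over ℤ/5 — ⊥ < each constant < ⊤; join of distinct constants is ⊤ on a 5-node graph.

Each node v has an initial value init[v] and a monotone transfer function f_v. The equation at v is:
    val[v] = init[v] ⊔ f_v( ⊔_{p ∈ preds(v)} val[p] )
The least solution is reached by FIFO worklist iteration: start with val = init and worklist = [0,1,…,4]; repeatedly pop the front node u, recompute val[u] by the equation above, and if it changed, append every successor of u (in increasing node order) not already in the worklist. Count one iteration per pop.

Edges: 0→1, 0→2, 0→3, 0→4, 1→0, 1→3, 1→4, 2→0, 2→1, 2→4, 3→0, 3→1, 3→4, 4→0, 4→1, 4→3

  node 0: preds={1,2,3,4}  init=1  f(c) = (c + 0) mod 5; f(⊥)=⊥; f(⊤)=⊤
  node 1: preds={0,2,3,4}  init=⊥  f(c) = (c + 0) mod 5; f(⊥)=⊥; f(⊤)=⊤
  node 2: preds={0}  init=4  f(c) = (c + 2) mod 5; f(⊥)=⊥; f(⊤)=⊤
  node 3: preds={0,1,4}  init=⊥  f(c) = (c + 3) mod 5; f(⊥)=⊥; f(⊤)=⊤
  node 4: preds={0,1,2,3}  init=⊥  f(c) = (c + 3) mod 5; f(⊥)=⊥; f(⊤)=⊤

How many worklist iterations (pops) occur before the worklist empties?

8

Iteration log — 8 steps:
  step 1. node 0  ⊔preds=4  new=⊤  old=1  +wl: 
  step 2. node 1  ⊔preds=⊤  new=⊤  old=⊥  +wl: 0
  step 3. node 2  ⊔preds=⊤  new=⊤  old=4  +wl: 1
  step 4. node 3  ⊔preds=⊤  new=⊤  old=⊥  +wl: 
  step 5. node 4  ⊔preds=⊤  new=⊤  old=⊥  +wl: 3
  step 6. node 0  ⊔preds=⊤  new=⊤  stable
  step 7. node 1  ⊔preds=⊤  new=⊤  stable
  step 8. node 3  ⊔preds=⊤  new=⊤  stable

Least fixpoint reached:
  node 0: ⊤
  node 1: ⊤
  node 2: ⊤
  node 3: ⊤
  node 4: ⊤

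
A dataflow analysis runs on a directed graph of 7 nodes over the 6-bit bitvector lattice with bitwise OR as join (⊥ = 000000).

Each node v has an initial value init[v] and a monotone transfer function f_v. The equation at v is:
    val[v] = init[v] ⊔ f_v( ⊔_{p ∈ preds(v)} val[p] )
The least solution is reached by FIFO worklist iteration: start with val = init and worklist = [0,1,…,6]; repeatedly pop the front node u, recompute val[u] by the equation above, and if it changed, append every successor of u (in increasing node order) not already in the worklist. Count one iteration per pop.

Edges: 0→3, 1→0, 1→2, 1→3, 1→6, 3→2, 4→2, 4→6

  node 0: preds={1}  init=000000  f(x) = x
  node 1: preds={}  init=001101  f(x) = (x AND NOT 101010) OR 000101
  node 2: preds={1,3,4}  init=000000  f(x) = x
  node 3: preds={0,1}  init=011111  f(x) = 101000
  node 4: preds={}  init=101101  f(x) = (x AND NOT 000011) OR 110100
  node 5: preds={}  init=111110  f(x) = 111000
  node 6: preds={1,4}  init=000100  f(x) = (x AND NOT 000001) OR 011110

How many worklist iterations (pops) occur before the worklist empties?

Worklist (8 pops):
  #1 pop 0: in=001101 → 001101 (was 000000); enqueue []
  #2 pop 1: in=000000 → 001101 (no change)
  #3 pop 2: in=111111 → 111111 (was 000000); enqueue []
  #4 pop 3: in=001101 → 111111 (was 011111); enqueue [2]
  #5 pop 4: in=000000 → 111101 (was 101101); enqueue []
  #6 pop 5: in=000000 → 111110 (no change)
  #7 pop 6: in=111101 → 111110 (was 000100); enqueue []
  #8 pop 2: in=111111 → 111111 (no change)

Fixpoint:
  val[0] = 001101
  val[1] = 001101
  val[2] = 111111
  val[3] = 111111
  val[4] = 111101
  val[5] = 111110
  val[6] = 111110

8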